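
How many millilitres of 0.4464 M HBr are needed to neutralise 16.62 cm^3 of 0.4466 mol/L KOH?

16.6 mL

n(KOH) = 0.4466 mol/L x 0.01662 L = 0.007422 mol.
At equivalence n(HBr) = n(KOH) = 0.007422 mol.
V(HBr) = 0.007422 / 0.4464 = 0.01663 L = 16.6 mL.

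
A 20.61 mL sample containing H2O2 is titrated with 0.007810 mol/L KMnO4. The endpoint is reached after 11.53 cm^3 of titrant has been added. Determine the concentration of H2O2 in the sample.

n(KMnO4) = 0.007810 x 0.01153 = 9.005e-5 mol.
From the balanced equation, 2 mol KMnO4 reacts with 5 mol H2O2, so n(H2O2) = 9.005e-5 x 5/2 = 0.0002251 mol.
[H2O2] = 0.0002251 / 0.02061 L = 0.0109 M.

0.0109 M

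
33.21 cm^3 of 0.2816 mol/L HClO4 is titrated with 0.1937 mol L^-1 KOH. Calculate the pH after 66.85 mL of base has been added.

12.56

n(acid) = 0.2816 x 0.03321 = 0.009352 mol; n(KOH) added = 0.1937 x 0.06685 = 0.01295 mol.
Base is in excess by 0.01295 - 0.009352 = 0.003597 mol in a total volume of 0.1001 L.
[OH^-] = 0.003597/0.1001 = 0.03595 M, so pOH = 1.44 and pH = 14.00 - 1.44 = 12.56.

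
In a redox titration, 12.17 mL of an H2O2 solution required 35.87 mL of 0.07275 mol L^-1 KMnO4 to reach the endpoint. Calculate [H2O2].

0.536 M

n(KMnO4) = 0.07275 x 0.03587 = 0.002610 mol.
From the balanced equation, 2 mol KMnO4 reacts with 5 mol H2O2, so n(H2O2) = 0.002610 x 5/2 = 0.006524 mol.
[H2O2] = 0.006524 / 0.01217 L = 0.536 M.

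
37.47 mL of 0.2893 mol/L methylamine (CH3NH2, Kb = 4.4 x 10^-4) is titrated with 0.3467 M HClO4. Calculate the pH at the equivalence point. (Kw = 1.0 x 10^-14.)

5.72

n(CH3NH2) = 0.2893 x 0.03747 = 0.01084 mol; V(HClO4) at equivalence = 0.01084/0.3467 = 0.03127 L.
At equivalence the base is fully converted to CH3NH3+; total volume = 0.06874 L, so [CH3NH3+] = 0.01084/0.06874 = 0.1577 M.
Ka(CH3NH3+) = Kw/Kb = 1.0e-14 / 4.4 x 10^-4 = 2.27e-11.
[H^+] = sqrt(Ka x [CH3NH3+]) = sqrt(2.27e-11 x 0.1577) = 1.89e-6 M.
pH = -log(1.89e-6) = 5.72.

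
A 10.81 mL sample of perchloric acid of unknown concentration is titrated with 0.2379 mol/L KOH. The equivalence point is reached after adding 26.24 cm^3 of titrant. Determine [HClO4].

0.577 M

n(KOH) delivered = 0.2379 x 0.02624 = 0.006242 mol.
For a 1:1 reaction, n(HClO4) = 0.006242 mol.
[HClO4] = 0.006242 mol / 0.01081 L = 0.577 M.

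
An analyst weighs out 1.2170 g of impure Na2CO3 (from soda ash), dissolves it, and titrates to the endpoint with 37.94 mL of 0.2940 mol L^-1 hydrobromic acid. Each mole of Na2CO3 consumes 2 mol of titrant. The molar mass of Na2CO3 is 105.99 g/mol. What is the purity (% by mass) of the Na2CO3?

n(HBr) = 0.2940 x 0.03794 = 0.01115 mol.
n(Na2CO3) = 0.01115 / 2 = 0.005577 mol.
mass of Na2CO3 = 0.005577 x 105.99 = 0.5911 g.
% purity = 0.5911 / 1.2170 x 100 = 48.6%.

48.6%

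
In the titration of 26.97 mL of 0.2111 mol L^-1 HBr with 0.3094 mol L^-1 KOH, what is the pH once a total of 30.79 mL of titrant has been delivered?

n(acid) = 0.2111 x 0.02697 = 0.005693 mol; n(KOH) added = 0.3094 x 0.03079 = 0.009526 mol.
Base is in excess by 0.009526 - 0.005693 = 0.003833 mol in a total volume of 0.05776 L.
[OH^-] = 0.003833/0.05776 = 0.06636 M, so pOH = 1.18 and pH = 14.00 - 1.18 = 12.82.

12.82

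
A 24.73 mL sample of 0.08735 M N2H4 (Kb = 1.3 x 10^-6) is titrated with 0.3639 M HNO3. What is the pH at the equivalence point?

4.63

n(N2H4) = 0.08735 x 0.02473 = 0.002160 mol; V(HNO3) at equivalence = 0.002160/0.3639 = 0.005936 L.
At equivalence the base is fully converted to N2H5+; total volume = 0.03067 L, so [N2H5+] = 0.002160/0.03067 = 0.07044 M.
Ka(N2H5+) = Kw/Kb = 1.0e-14 / 1.3 x 10^-6 = 7.69e-9.
[H^+] = sqrt(Ka x [N2H5+]) = sqrt(7.69e-9 x 0.07044) = 2.33e-5 M.
pH = -log(2.33e-5) = 4.63.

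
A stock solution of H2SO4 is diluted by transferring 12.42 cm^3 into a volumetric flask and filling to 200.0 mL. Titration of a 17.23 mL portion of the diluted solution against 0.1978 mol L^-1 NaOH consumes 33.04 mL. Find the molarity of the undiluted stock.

3.05 M

n(NaOH) = 0.1978 x 0.03304 = 0.006535 mol.
n(H2SO4) in the aliquot = 0.006535 x 1/2 = 0.003268 mol.
[diluted H2SO4] = 0.003268 / 0.01723 = 0.1896 M.
Dilution factor = 200.0/12.42 = 16.10, so [stock] = 0.1896 x 16.10 = 3.05 M.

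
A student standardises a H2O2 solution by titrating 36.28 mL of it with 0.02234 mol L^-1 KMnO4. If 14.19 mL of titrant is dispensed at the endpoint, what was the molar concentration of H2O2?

n(KMnO4) = 0.02234 x 0.01419 = 0.0003170 mol.
From the balanced equation, 2 mol KMnO4 reacts with 5 mol H2O2, so n(H2O2) = 0.0003170 x 5/2 = 0.0007925 mol.
[H2O2] = 0.0007925 / 0.03628 L = 0.0218 M.

0.0218 M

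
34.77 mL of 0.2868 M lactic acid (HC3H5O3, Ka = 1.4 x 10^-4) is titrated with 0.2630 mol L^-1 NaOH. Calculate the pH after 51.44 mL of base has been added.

12.62

n(acid) = 0.2868 x 0.03477 = 0.009972 mol; n(NaOH) added = 0.2630 x 0.05144 = 0.01353 mol.
Base is in excess by 0.01353 - 0.009972 = 0.003557 mol in a total volume of 0.08621 L.
[OH^-] = 0.003557/0.08621 = 0.04126 M, so pOH = 1.38 and pH = 14.00 - 1.38 = 12.62.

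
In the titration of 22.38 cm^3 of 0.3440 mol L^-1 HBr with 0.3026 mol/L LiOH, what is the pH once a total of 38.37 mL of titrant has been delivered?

n(acid) = 0.3440 x 0.02238 = 0.007699 mol; n(LiOH) added = 0.3026 x 0.03837 = 0.01161 mol.
Base is in excess by 0.01161 - 0.007699 = 0.003912 mol in a total volume of 0.06075 L.
[OH^-] = 0.003912/0.06075 = 0.06440 M, so pOH = 1.19 and pH = 14.00 - 1.19 = 12.81.

12.81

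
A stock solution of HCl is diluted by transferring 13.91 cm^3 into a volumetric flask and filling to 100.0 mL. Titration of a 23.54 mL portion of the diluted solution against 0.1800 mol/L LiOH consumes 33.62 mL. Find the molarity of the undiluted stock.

n(LiOH) = 0.1800 x 0.03362 = 0.006052 mol.
n(HCl) in the aliquot = 0.006052 mol.
[diluted HCl] = 0.006052 / 0.02354 = 0.2571 M.
Dilution factor = 100.0/13.91 = 7.189, so [stock] = 0.2571 x 7.189 = 1.85 M.

1.85 M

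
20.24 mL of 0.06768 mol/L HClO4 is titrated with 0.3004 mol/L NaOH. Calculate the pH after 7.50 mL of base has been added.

n(acid) = 0.06768 x 0.02024 = 0.001370 mol; n(NaOH) added = 0.3004 x 0.007500 = 0.002253 mol.
Base is in excess by 0.002253 - 0.001370 = 0.0008832 mol in a total volume of 0.02774 L.
[OH^-] = 0.0008832/0.02774 = 0.03184 M, so pOH = 1.50 and pH = 14.00 - 1.50 = 12.50.

12.50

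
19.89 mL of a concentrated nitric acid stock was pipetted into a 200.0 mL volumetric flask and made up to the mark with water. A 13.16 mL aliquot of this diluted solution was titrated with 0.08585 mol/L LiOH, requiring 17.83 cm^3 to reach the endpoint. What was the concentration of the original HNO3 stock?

n(LiOH) = 0.08585 x 0.01783 = 0.001531 mol.
n(HNO3) in the aliquot = 0.001531 mol.
[diluted HNO3] = 0.001531 / 0.01316 = 0.1163 M.
Dilution factor = 200.0/19.89 = 10.06, so [stock] = 0.1163 x 10.06 = 1.17 M.

1.17 M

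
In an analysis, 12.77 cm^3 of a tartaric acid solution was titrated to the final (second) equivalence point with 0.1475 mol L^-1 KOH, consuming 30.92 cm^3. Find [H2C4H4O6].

n(KOH) = 0.1475 x 0.03092 = 0.004561 mol.
At the final (second) equivalence point, 2 mol OH^- react per mol H2C4H4O6, so n(H2C4H4O6) = 0.004561 / 2 = 0.002280 mol.
[H2C4H4O6] = 0.002280 / 0.01277 L = 0.179 M.

0.179 M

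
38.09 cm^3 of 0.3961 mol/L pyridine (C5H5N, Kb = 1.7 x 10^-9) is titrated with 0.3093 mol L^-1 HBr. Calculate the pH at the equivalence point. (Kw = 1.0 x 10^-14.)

3.00

n(C5H5N) = 0.3961 x 0.03809 = 0.01509 mol; V(HBr) at equivalence = 0.01509/0.3093 = 0.04878 L.
At equivalence the base is fully converted to C5H5NH+; total volume = 0.08687 L, so [C5H5NH+] = 0.01509/0.08687 = 0.1737 M.
Ka(C5H5NH+) = Kw/Kb = 1.0e-14 / 1.7 x 10^-9 = 5.88e-6.
[H^+] = sqrt(Ka x [C5H5NH+]) = sqrt(5.88e-6 x 0.1737) = 0.00101 M.
pH = -log(0.00101) = 3.00.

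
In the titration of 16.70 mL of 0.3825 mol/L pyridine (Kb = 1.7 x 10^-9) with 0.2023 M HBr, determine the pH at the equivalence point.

3.05

n(C5H5N) = 0.3825 x 0.01670 = 0.006388 mol; V(HBr) at equivalence = 0.006388/0.2023 = 0.03158 L.
At equivalence the base is fully converted to C5H5NH+; total volume = 0.04828 L, so [C5H5NH+] = 0.006388/0.04828 = 0.1323 M.
Ka(C5H5NH+) = Kw/Kb = 1.0e-14 / 1.7 x 10^-9 = 5.88e-6.
[H^+] = sqrt(Ka x [C5H5NH+]) = sqrt(5.88e-6 x 0.1323) = 0.000882 M.
pH = -log(0.000882) = 3.05.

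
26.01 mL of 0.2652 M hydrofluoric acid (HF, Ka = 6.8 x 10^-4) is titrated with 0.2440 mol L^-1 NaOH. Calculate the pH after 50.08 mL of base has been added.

12.84

n(acid) = 0.2652 x 0.02601 = 0.006898 mol; n(NaOH) added = 0.2440 x 0.05008 = 0.01222 mol.
Base is in excess by 0.01222 - 0.006898 = 0.005322 mol in a total volume of 0.07609 L.
[OH^-] = 0.005322/0.07609 = 0.06994 M, so pOH = 1.16 and pH = 14.00 - 1.16 = 12.84.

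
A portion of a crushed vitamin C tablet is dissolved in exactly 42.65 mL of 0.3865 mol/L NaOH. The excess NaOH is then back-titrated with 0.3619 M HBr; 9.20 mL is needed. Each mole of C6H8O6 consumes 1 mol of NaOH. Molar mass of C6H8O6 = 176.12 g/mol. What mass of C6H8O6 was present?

2.32 g

Total n(NaOH) added = 0.3865 x 0.04265 = 0.01648 mol.
n(HBr) used = 0.3619 x 0.009200 = 0.003329 mol, which equals the excess n(NaOH).
So n(NaOH) consumed by the sample = 0.01648 - 0.003329 = 0.01315 mol.
n(C6H8O6) = 0.01315 / 1 = 0.01315 mol.
mass = 0.01315 mol x 176.12 g/mol = 2.32 g.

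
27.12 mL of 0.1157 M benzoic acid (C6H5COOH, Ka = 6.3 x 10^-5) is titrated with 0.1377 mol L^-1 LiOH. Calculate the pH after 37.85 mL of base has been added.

n(acid) = 0.1157 x 0.02712 = 0.003138 mol; n(LiOH) added = 0.1377 x 0.03785 = 0.005212 mol.
Base is in excess by 0.005212 - 0.003138 = 0.002074 mol in a total volume of 0.06497 L.
[OH^-] = 0.002074/0.06497 = 0.03192 M, so pOH = 1.50 and pH = 14.00 - 1.50 = 12.50.

12.50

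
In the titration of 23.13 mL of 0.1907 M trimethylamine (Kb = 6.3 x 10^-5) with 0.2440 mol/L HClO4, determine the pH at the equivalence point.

n((CH3)3N) = 0.1907 x 0.02313 = 0.004411 mol; V(HClO4) at equivalence = 0.004411/0.2440 = 0.01808 L.
At equivalence the base is fully converted to (CH3)3NH+; total volume = 0.04121 L, so [(CH3)3NH+] = 0.004411/0.04121 = 0.1070 M.
Ka((CH3)3NH+) = Kw/Kb = 1.0e-14 / 6.3 x 10^-5 = 1.59e-10.
[H^+] = sqrt(Ka x [(CH3)3NH+]) = sqrt(1.59e-10 x 0.1070) = 4.12e-6 M.
pH = -log(4.12e-6) = 5.38.

5.38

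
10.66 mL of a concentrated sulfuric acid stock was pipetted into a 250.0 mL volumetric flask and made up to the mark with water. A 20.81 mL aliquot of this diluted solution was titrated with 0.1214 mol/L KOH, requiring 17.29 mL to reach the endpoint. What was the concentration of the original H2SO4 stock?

1.18 M

n(KOH) = 0.1214 x 0.01729 = 0.002099 mol.
n(H2SO4) in the aliquot = 0.002099 x 1/2 = 0.001050 mol.
[diluted H2SO4] = 0.001050 / 0.02081 = 0.05043 M.
Dilution factor = 250.0/10.66 = 23.45, so [stock] = 0.05043 x 23.45 = 1.18 M.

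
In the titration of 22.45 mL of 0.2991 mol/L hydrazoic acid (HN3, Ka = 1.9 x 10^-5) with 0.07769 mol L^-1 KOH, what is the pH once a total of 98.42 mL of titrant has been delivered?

11.89

n(acid) = 0.2991 x 0.02245 = 0.006715 mol; n(KOH) added = 0.07769 x 0.09842 = 0.007646 mol.
Base is in excess by 0.007646 - 0.006715 = 0.0009315 mol in a total volume of 0.1209 L.
[OH^-] = 0.0009315/0.1209 = 0.007706 M, so pOH = 2.11 and pH = 14.00 - 2.11 = 11.89.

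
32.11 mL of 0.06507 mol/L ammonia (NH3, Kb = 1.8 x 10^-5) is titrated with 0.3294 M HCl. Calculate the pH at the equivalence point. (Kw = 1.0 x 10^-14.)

n(NH3) = 0.06507 x 0.03211 = 0.002089 mol; V(HCl) at equivalence = 0.002089/0.3294 = 0.006343 L.
At equivalence the base is fully converted to NH4+; total volume = 0.03845 L, so [NH4+] = 0.002089/0.03845 = 0.05434 M.
Ka(NH4+) = Kw/Kb = 1.0e-14 / 1.8 x 10^-5 = 5.56e-10.
[H^+] = sqrt(Ka x [NH4+]) = sqrt(5.56e-10 x 0.05434) = 5.49e-6 M.
pH = -log(5.49e-6) = 5.26.

5.26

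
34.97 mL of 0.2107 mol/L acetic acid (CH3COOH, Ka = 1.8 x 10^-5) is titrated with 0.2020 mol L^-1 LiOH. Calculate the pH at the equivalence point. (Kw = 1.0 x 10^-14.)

n(CH3COOH) = 0.2107 x 0.03497 = 0.007368 mol; V(LiOH) at equivalence = 0.007368/0.2020 = 0.03648 L.
At equivalence all the acid is converted to CH3COO-; total volume = 0.03497 + 0.03648 = 0.07145 L, so [CH3COO-] = 0.007368/0.07145 = 0.1031 M.
Kb = Kw/Ka = 1.0e-14 / 1.8 x 10^-5 = 5.56e-10.
[OH^-] = sqrt(Kb x [CH3COO-]) = sqrt(5.56e-10 x 0.1031) = 7.57e-6 M.
pOH = 5.12, so pH = 14.00 - 5.12 = 8.88.

8.88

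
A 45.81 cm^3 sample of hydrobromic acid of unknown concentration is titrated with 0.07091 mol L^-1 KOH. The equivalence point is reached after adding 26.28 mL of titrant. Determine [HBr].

0.0407 M

n(KOH) delivered = 0.07091 x 0.02628 = 0.001864 mol.
For a 1:1 reaction, n(HBr) = 0.001864 mol.
[HBr] = 0.001864 mol / 0.04581 L = 0.0407 M.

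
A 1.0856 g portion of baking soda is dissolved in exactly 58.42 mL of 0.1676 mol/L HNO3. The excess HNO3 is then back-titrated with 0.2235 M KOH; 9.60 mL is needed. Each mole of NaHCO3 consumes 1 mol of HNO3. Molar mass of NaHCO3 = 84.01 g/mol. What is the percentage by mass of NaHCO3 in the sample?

Total n(HNO3) added = 0.1676 x 0.05842 = 0.009791 mol.
n(KOH) used = 0.2235 x 0.009600 = 0.002146 mol, which equals the excess n(HNO3).
So n(HNO3) consumed by the sample = 0.009791 - 0.002146 = 0.007646 mol.
n(NaHCO3) = 0.007646 / 1 = 0.007646 mol.
mass NaHCO3 = 0.007646 x 84.01 = 0.6423 g, so %NaHCO3 = 0.6423/1.0856 x 100 = 59.2%.

59.2%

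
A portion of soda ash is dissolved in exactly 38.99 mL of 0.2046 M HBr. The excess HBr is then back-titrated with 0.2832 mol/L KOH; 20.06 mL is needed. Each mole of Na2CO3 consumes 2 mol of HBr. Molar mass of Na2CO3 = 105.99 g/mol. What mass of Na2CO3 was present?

0.122 g

Total n(HBr) added = 0.2046 x 0.03899 = 0.007977 mol.
n(KOH) used = 0.2832 x 0.02006 = 0.005681 mol, which equals the excess n(HBr).
So n(HBr) consumed by the sample = 0.007977 - 0.005681 = 0.002296 mol.
n(Na2CO3) = 0.002296 / 2 = 0.001148 mol.
mass = 0.001148 mol x 105.99 g/mol = 0.122 g.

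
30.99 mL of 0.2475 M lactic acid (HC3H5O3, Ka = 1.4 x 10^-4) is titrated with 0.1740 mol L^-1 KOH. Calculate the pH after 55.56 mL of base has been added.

n(acid) = 0.2475 x 0.03099 = 0.007670 mol; n(KOH) added = 0.1740 x 0.05556 = 0.009667 mol.
Base is in excess by 0.009667 - 0.007670 = 0.001997 mol in a total volume of 0.08655 L.
[OH^-] = 0.001997/0.08655 = 0.02308 M, so pOH = 1.64 and pH = 14.00 - 1.64 = 12.36.

12.36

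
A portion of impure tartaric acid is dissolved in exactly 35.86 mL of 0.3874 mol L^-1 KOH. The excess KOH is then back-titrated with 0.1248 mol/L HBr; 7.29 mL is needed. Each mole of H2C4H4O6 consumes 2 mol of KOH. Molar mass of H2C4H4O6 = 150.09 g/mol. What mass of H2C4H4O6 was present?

0.974 g

Total n(KOH) added = 0.3874 x 0.03586 = 0.01389 mol.
n(HBr) used = 0.1248 x 0.007290 = 0.0009098 mol, which equals the excess n(KOH).
So n(KOH) consumed by the sample = 0.01389 - 0.0009098 = 0.01298 mol.
n(H2C4H4O6) = 0.01298 / 2 = 0.006491 mol.
mass = 0.006491 mol x 150.09 g/mol = 0.974 g.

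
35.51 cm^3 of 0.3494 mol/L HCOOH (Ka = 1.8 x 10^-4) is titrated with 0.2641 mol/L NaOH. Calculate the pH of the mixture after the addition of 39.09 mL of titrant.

Initial n(HCOOH) = 0.3494 x 0.03551 = 0.01241 mol.
n(NaOH) added = 0.2641 x 0.03909 = 0.01032 mol, converting that many moles of HCOOH to HCOO-.
Remaining n(HCOOH) = 0.002084 mol; n(HCOO-) = 0.01032 mol.
By Henderson-Hasselbalch, pH = pKa + log([A^-]/[HA]) = 3.74 + log(0.01032/0.002084) = 3.74 + (+0.70) = 4.44.

4.44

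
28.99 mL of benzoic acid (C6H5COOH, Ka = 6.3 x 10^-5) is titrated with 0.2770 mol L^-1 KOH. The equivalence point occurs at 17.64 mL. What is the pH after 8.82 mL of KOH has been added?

4.20

8.82 mL is exactly half the equivalence volume (17.64/2), i.e. the half-equivalence point.
There, n(HA) = n(A^-), so pH = pKa = -log(6.3 x 10^-5) = 4.20.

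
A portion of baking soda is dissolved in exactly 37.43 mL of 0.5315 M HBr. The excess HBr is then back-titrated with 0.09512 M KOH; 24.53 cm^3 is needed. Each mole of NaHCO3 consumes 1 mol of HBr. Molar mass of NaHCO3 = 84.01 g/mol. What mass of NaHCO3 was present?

1.48 g

Total n(HBr) added = 0.5315 x 0.03743 = 0.01989 mol.
n(KOH) used = 0.09512 x 0.02453 = 0.002333 mol, which equals the excess n(HBr).
So n(HBr) consumed by the sample = 0.01989 - 0.002333 = 0.01756 mol.
n(NaHCO3) = 0.01756 / 1 = 0.01756 mol.
mass = 0.01756 mol x 84.01 g/mol = 1.48 g.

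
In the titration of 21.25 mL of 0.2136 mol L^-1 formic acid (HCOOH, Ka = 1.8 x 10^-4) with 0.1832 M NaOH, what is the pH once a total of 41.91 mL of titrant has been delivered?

n(acid) = 0.2136 x 0.02125 = 0.004539 mol; n(NaOH) added = 0.1832 x 0.04191 = 0.007678 mol.
Base is in excess by 0.007678 - 0.004539 = 0.003139 mol in a total volume of 0.06316 L.
[OH^-] = 0.003139/0.06316 = 0.04970 M, so pOH = 1.30 and pH = 14.00 - 1.30 = 12.70.

12.70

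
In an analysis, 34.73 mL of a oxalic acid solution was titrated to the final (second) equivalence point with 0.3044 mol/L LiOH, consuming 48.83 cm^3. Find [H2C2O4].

n(LiOH) = 0.3044 x 0.04883 = 0.01486 mol.
At the final (second) equivalence point, 2 mol OH^- react per mol H2C2O4, so n(H2C2O4) = 0.01486 / 2 = 0.007432 mol.
[H2C2O4] = 0.007432 / 0.03473 L = 0.214 M.

0.214 M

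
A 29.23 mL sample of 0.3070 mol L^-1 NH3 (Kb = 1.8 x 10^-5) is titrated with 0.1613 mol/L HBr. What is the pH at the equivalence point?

5.12

n(NH3) = 0.3070 x 0.02923 = 0.008974 mol; V(HBr) at equivalence = 0.008974/0.1613 = 0.05563 L.
At equivalence the base is fully converted to NH4+; total volume = 0.08486 L, so [NH4+] = 0.008974/0.08486 = 0.1057 M.
Ka(NH4+) = Kw/Kb = 1.0e-14 / 1.8 x 10^-5 = 5.56e-10.
[H^+] = sqrt(Ka x [NH4+]) = sqrt(5.56e-10 x 0.1057) = 7.66e-6 M.
pH = -log(7.66e-6) = 5.12.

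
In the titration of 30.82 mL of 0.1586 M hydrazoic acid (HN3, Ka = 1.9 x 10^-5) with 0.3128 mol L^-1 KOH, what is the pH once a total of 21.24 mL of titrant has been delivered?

12.53

n(acid) = 0.1586 x 0.03082 = 0.004888 mol; n(KOH) added = 0.3128 x 0.02124 = 0.006644 mol.
Base is in excess by 0.006644 - 0.004888 = 0.001756 mol in a total volume of 0.05206 L.
[OH^-] = 0.001756/0.05206 = 0.03373 M, so pOH = 1.47 and pH = 14.00 - 1.47 = 12.53.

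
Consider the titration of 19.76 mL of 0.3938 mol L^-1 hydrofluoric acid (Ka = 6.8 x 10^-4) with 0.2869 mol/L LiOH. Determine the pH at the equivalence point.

8.19

n(HF) = 0.3938 x 0.01976 = 0.007781 mol; V(LiOH) at equivalence = 0.007781/0.2869 = 0.02712 L.
At equivalence all the acid is converted to F-; total volume = 0.01976 + 0.02712 = 0.04688 L, so [F-] = 0.007781/0.04688 = 0.1660 M.
Kb = Kw/Ka = 1.0e-14 / 6.8 x 10^-4 = 1.47e-11.
[OH^-] = sqrt(Kb x [F-]) = sqrt(1.47e-11 x 0.1660) = 1.56e-6 M.
pOH = 5.81, so pH = 14.00 - 5.81 = 8.19.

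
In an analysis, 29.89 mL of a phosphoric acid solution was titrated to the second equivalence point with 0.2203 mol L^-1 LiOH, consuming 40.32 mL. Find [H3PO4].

0.149 M

n(LiOH) = 0.2203 x 0.04032 = 0.008882 mol.
At the second equivalence point, 2 mol OH^- react per mol H3PO4, so n(H3PO4) = 0.008882 / 2 = 0.004441 mol.
[H3PO4] = 0.004441 / 0.02989 L = 0.149 M.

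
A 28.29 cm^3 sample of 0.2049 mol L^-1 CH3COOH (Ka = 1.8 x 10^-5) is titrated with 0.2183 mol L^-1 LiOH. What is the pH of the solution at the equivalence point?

8.88

n(CH3COOH) = 0.2049 x 0.02829 = 0.005797 mol; V(LiOH) at equivalence = 0.005797/0.2183 = 0.02655 L.
At equivalence all the acid is converted to CH3COO-; total volume = 0.02829 + 0.02655 = 0.05484 L, so [CH3COO-] = 0.005797/0.05484 = 0.1057 M.
Kb = Kw/Ka = 1.0e-14 / 1.8 x 10^-5 = 5.56e-10.
[OH^-] = sqrt(Kb x [CH3COO-]) = sqrt(5.56e-10 x 0.1057) = 7.66e-6 M.
pOH = 5.12, so pH = 14.00 - 5.12 = 8.88.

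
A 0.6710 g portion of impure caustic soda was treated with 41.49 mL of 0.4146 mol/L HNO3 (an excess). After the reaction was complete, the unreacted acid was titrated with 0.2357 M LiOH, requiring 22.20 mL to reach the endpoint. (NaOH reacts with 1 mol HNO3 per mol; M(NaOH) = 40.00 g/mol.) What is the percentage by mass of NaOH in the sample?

Total n(HNO3) added = 0.4146 x 0.04149 = 0.01720 mol.
n(LiOH) used = 0.2357 x 0.02220 = 0.005233 mol, which equals the excess n(HNO3).
So n(HNO3) consumed by the sample = 0.01720 - 0.005233 = 0.01197 mol.
n(NaOH) = 0.01197 / 1 = 0.01197 mol.
mass NaOH = 0.01197 x 40.00 = 0.4788 g, so %NaOH = 0.4788/0.6710 x 100 = 71.4%.

71.4%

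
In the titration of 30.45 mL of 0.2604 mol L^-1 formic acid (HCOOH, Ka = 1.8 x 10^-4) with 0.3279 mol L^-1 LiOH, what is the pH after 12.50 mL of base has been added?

3.77

Initial n(HCOOH) = 0.2604 x 0.03045 = 0.007929 mol.
n(LiOH) added = 0.3279 x 0.01250 = 0.004099 mol, converting that many moles of HCOOH to HCOO-.
Remaining n(HCOOH) = 0.003830 mol; n(HCOO-) = 0.004099 mol.
By Henderson-Hasselbalch, pH = pKa + log([A^-]/[HA]) = 3.74 + log(0.004099/0.003830) = 3.74 + (+0.03) = 3.77.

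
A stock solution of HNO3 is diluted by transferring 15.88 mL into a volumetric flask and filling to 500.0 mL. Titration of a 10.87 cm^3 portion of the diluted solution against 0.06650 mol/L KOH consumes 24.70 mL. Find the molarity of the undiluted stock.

4.76 M

n(KOH) = 0.06650 x 0.02470 = 0.001643 mol.
n(HNO3) in the aliquot = 0.001643 mol.
[diluted HNO3] = 0.001643 / 0.01087 = 0.1511 M.
Dilution factor = 500.0/15.88 = 31.49, so [stock] = 0.1511 x 31.49 = 4.76 M.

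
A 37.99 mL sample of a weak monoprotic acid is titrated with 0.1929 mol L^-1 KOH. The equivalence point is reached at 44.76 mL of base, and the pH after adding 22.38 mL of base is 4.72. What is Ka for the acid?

1.9 x 10^-5

22.38 mL is half of the equivalence volume, so this is the half-equivalence point where [HA] = [A^-].
At half-equivalence pH = pKa, so pKa = 4.72.
Ka = 10^(-4.72) = 1.9 x 10^-5.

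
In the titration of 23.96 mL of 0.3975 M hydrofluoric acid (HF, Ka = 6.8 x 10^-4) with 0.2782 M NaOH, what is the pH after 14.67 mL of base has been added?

Initial n(HF) = 0.3975 x 0.02396 = 0.009524 mol.
n(NaOH) added = 0.2782 x 0.01467 = 0.004081 mol, converting that many moles of HF to F-.
Remaining n(HF) = 0.005443 mol; n(F-) = 0.004081 mol.
By Henderson-Hasselbalch, pH = pKa + log([A^-]/[HA]) = 3.17 + log(0.004081/0.005443) = 3.17 + (-0.13) = 3.04.

3.04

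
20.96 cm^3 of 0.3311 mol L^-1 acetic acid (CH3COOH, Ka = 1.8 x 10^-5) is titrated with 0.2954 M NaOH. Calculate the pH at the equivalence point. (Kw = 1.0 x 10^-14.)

8.97

n(CH3COOH) = 0.3311 x 0.02096 = 0.006940 mol; V(NaOH) at equivalence = 0.006940/0.2954 = 0.02349 L.
At equivalence all the acid is converted to CH3COO-; total volume = 0.02096 + 0.02349 = 0.04445 L, so [CH3COO-] = 0.006940/0.04445 = 0.1561 M.
Kb = Kw/Ka = 1.0e-14 / 1.8 x 10^-5 = 5.56e-10.
[OH^-] = sqrt(Kb x [CH3COO-]) = sqrt(5.56e-10 x 0.1561) = 9.31e-6 M.
pOH = 5.03, so pH = 14.00 - 5.03 = 8.97.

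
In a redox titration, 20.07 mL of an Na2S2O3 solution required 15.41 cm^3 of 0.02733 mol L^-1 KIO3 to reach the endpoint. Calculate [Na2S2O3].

0.126 M

n(KIO3) = 0.02733 x 0.01541 = 0.0004212 mol.
From the balanced equation, 1 mol KIO3 reacts with 6 mol Na2S2O3, so n(Na2S2O3) = 0.0004212 x 6/1 = 0.002527 mol.
[Na2S2O3] = 0.002527 / 0.02007 L = 0.126 M.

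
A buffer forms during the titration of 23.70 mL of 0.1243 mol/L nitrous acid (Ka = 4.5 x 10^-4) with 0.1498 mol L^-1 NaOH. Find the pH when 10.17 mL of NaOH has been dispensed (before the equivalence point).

3.38

Initial n(HNO2) = 0.1243 x 0.02370 = 0.002946 mol.
n(NaOH) added = 0.1498 x 0.01017 = 0.001523 mol, converting that many moles of HNO2 to NO2-.
Remaining n(HNO2) = 0.001422 mol; n(NO2-) = 0.001523 mol.
By Henderson-Hasselbalch, pH = pKa + log([A^-]/[HA]) = 3.35 + log(0.001523/0.001422) = 3.35 + (+0.03) = 3.38.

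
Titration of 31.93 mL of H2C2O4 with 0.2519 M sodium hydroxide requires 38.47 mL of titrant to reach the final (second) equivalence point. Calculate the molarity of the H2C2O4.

n(NaOH) = 0.2519 x 0.03847 = 0.009691 mol.
At the final (second) equivalence point, 2 mol OH^- react per mol H2C2O4, so n(H2C2O4) = 0.009691 / 2 = 0.004845 mol.
[H2C2O4] = 0.004845 / 0.03193 L = 0.152 M.

0.152 M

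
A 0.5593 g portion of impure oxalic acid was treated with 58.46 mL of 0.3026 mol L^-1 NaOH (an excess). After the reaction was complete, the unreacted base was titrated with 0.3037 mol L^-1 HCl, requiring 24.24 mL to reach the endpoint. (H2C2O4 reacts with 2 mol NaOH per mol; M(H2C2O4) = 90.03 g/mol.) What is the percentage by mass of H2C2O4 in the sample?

83.1%

Total n(NaOH) added = 0.3026 x 0.05846 = 0.01769 mol.
n(HCl) used = 0.3037 x 0.02424 = 0.007362 mol, which equals the excess n(NaOH).
So n(NaOH) consumed by the sample = 0.01769 - 0.007362 = 0.01033 mol.
n(H2C2O4) = 0.01033 / 2 = 0.005164 mol.
mass H2C2O4 = 0.005164 x 90.03 = 0.4649 g, so %H2C2O4 = 0.4649/0.5593 x 100 = 83.1%.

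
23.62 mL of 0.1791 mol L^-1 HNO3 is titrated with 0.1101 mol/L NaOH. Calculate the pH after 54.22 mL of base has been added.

12.35

n(acid) = 0.1791 x 0.02362 = 0.004230 mol; n(NaOH) added = 0.1101 x 0.05422 = 0.005970 mol.
Base is in excess by 0.005970 - 0.004230 = 0.001739 mol in a total volume of 0.07784 L.
[OH^-] = 0.001739/0.07784 = 0.02234 M, so pOH = 1.65 and pH = 14.00 - 1.65 = 12.35.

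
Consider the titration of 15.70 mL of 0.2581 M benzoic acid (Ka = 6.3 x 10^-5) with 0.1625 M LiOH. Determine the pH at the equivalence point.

8.60

n(C6H5COOH) = 0.2581 x 0.01570 = 0.004052 mol; V(LiOH) at equivalence = 0.004052/0.1625 = 0.02494 L.
At equivalence all the acid is converted to C6H5COO-; total volume = 0.01570 + 0.02494 = 0.04064 L, so [C6H5COO-] = 0.004052/0.04064 = 0.09972 M.
Kb = Kw/Ka = 1.0e-14 / 6.3 x 10^-5 = 1.59e-10.
[OH^-] = sqrt(Kb x [C6H5COO-]) = sqrt(1.59e-10 x 0.09972) = 3.98e-6 M.
pOH = 5.40, so pH = 14.00 - 5.40 = 8.60.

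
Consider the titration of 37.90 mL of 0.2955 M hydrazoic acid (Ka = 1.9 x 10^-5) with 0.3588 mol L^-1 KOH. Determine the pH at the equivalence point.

8.97

n(HN3) = 0.2955 x 0.03790 = 0.01120 mol; V(KOH) at equivalence = 0.01120/0.3588 = 0.03121 L.
At equivalence all the acid is converted to N3-; total volume = 0.03790 + 0.03121 = 0.06911 L, so [N3-] = 0.01120/0.06911 = 0.1620 M.
Kb = Kw/Ka = 1.0e-14 / 1.9 x 10^-5 = 5.26e-10.
[OH^-] = sqrt(Kb x [N3-]) = sqrt(5.26e-10 x 0.1620) = 9.24e-6 M.
pOH = 5.03, so pH = 14.00 - 5.03 = 8.97.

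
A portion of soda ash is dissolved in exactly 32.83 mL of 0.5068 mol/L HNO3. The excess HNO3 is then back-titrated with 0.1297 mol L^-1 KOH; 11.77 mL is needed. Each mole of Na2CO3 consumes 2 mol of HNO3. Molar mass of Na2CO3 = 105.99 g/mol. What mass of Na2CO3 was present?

Total n(HNO3) added = 0.5068 x 0.03283 = 0.01664 mol.
n(KOH) used = 0.1297 x 0.01177 = 0.001527 mol, which equals the excess n(HNO3).
So n(HNO3) consumed by the sample = 0.01664 - 0.001527 = 0.01511 mol.
n(Na2CO3) = 0.01511 / 2 = 0.007556 mol.
mass = 0.007556 mol x 105.99 g/mol = 0.801 g.

0.801 g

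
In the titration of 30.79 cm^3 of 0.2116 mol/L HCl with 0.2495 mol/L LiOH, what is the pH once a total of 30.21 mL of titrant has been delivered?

n(acid) = 0.2116 x 0.03079 = 0.006515 mol; n(LiOH) added = 0.2495 x 0.03021 = 0.007537 mol.
Base is in excess by 0.007537 - 0.006515 = 0.001022 mol in a total volume of 0.06100 L.
[OH^-] = 0.001022/0.06100 = 0.01676 M, so pOH = 1.78 and pH = 14.00 - 1.78 = 12.22.

12.22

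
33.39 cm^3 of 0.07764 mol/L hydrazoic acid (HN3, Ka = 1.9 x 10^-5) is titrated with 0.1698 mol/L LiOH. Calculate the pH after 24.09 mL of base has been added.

12.42

n(acid) = 0.07764 x 0.03339 = 0.002592 mol; n(LiOH) added = 0.1698 x 0.02409 = 0.004090 mol.
Base is in excess by 0.004090 - 0.002592 = 0.001498 mol in a total volume of 0.05748 L.
[OH^-] = 0.001498/0.05748 = 0.02606 M, so pOH = 1.58 and pH = 14.00 - 1.58 = 12.42.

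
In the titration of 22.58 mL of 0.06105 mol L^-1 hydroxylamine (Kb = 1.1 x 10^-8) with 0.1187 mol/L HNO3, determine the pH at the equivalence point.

n(NH2OH) = 0.06105 x 0.02258 = 0.001379 mol; V(HNO3) at equivalence = 0.001379/0.1187 = 0.01161 L.
At equivalence the base is fully converted to NH3OH+; total volume = 0.03419 L, so [NH3OH+] = 0.001379/0.03419 = 0.04032 M.
Ka(NH3OH+) = Kw/Kb = 1.0e-14 / 1.1 x 10^-8 = 9.09e-7.
[H^+] = sqrt(Ka x [NH3OH+]) = sqrt(9.09e-7 x 0.04032) = 0.000191 M.
pH = -log(0.000191) = 3.72.

3.72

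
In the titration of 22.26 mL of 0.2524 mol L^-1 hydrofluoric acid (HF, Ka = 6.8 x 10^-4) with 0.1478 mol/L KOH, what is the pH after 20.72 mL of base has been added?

Initial n(HF) = 0.2524 x 0.02226 = 0.005618 mol.
n(KOH) added = 0.1478 x 0.02072 = 0.003062 mol, converting that many moles of HF to F-.
Remaining n(HF) = 0.002556 mol; n(F-) = 0.003062 mol.
By Henderson-Hasselbalch, pH = pKa + log([A^-]/[HA]) = 3.17 + log(0.003062/0.002556) = 3.17 + (+0.08) = 3.25.

3.25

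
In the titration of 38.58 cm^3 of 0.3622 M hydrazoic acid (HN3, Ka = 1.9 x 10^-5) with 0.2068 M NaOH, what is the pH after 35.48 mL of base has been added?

4.76

Initial n(HN3) = 0.3622 x 0.03858 = 0.01397 mol.
n(NaOH) added = 0.2068 x 0.03548 = 0.007337 mol, converting that many moles of HN3 to N3-.
Remaining n(HN3) = 0.006636 mol; n(N3-) = 0.007337 mol.
By Henderson-Hasselbalch, pH = pKa + log([A^-]/[HA]) = 4.72 + log(0.007337/0.006636) = 4.72 + (+0.04) = 4.76.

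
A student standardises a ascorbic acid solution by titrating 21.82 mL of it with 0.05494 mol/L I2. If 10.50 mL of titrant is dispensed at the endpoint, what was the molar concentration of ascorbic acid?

0.0264 M

n(I2) = 0.05494 x 0.01050 = 0.0005769 mol.
From the balanced equation, 1 mol I2 reacts with 1 mol ascorbic acid, so n(ascorbic acid) = 0.0005769 x 1/1 = 0.0005769 mol.
[ascorbic acid] = 0.0005769 / 0.02182 L = 0.0264 M.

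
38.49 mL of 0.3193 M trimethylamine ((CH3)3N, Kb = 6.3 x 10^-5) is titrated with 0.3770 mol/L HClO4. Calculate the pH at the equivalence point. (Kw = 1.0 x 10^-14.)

5.28

n((CH3)3N) = 0.3193 x 0.03849 = 0.01229 mol; V(HClO4) at equivalence = 0.01229/0.3770 = 0.03260 L.
At equivalence the base is fully converted to (CH3)3NH+; total volume = 0.07109 L, so [(CH3)3NH+] = 0.01229/0.07109 = 0.1729 M.
Ka((CH3)3NH+) = Kw/Kb = 1.0e-14 / 6.3 x 10^-5 = 1.59e-10.
[H^+] = sqrt(Ka x [(CH3)3NH+]) = sqrt(1.59e-10 x 0.1729) = 5.24e-6 M.
pH = -log(5.24e-6) = 5.28.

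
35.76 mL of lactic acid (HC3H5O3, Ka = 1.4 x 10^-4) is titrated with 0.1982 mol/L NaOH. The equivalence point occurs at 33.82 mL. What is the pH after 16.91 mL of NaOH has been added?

3.85

16.91 mL is exactly half the equivalence volume (33.82/2), i.e. the half-equivalence point.
There, n(HA) = n(A^-), so pH = pKa = -log(1.4 x 10^-4) = 3.85.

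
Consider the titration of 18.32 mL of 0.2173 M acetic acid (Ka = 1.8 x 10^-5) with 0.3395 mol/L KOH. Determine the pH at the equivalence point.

8.93

n(CH3COOH) = 0.2173 x 0.01832 = 0.003981 mol; V(KOH) at equivalence = 0.003981/0.3395 = 0.01173 L.
At equivalence all the acid is converted to CH3COO-; total volume = 0.01832 + 0.01173 = 0.03005 L, so [CH3COO-] = 0.003981/0.03005 = 0.1325 M.
Kb = Kw/Ka = 1.0e-14 / 1.8 x 10^-5 = 5.56e-10.
[OH^-] = sqrt(Kb x [CH3COO-]) = sqrt(5.56e-10 x 0.1325) = 8.58e-6 M.
pOH = 5.07, so pH = 14.00 - 5.07 = 8.93.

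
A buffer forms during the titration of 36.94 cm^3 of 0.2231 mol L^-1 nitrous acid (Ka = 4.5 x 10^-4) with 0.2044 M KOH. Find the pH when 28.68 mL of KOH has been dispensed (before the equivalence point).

3.74

Initial n(HNO2) = 0.2231 x 0.03694 = 0.008241 mol.
n(KOH) added = 0.2044 x 0.02868 = 0.005862 mol, converting that many moles of HNO2 to NO2-.
Remaining n(HNO2) = 0.002379 mol; n(NO2-) = 0.005862 mol.
By Henderson-Hasselbalch, pH = pKa + log([A^-]/[HA]) = 3.35 + log(0.005862/0.002379) = 3.35 + (+0.39) = 3.74.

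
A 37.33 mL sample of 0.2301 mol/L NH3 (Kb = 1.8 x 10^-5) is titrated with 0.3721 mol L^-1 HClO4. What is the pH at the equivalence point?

5.05

n(NH3) = 0.2301 x 0.03733 = 0.008590 mol; V(HClO4) at equivalence = 0.008590/0.3721 = 0.02308 L.
At equivalence the base is fully converted to NH4+; total volume = 0.06041 L, so [NH4+] = 0.008590/0.06041 = 0.1422 M.
Ka(NH4+) = Kw/Kb = 1.0e-14 / 1.8 x 10^-5 = 5.56e-10.
[H^+] = sqrt(Ka x [NH4+]) = sqrt(5.56e-10 x 0.1422) = 8.89e-6 M.
pH = -log(8.89e-6) = 5.05.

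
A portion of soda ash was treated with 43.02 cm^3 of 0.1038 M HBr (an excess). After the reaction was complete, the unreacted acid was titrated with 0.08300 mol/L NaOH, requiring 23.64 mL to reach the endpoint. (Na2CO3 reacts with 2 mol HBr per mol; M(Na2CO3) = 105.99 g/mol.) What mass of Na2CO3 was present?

0.133 g

Total n(HBr) added = 0.1038 x 0.04302 = 0.004465 mol.
n(NaOH) used = 0.08300 x 0.02364 = 0.001962 mol, which equals the excess n(HBr).
So n(HBr) consumed by the sample = 0.004465 - 0.001962 = 0.002503 mol.
n(Na2CO3) = 0.002503 / 2 = 0.001252 mol.
mass = 0.001252 mol x 105.99 g/mol = 0.133 g.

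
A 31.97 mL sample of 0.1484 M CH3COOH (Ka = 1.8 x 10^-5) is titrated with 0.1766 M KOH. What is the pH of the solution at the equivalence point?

n(CH3COOH) = 0.1484 x 0.03197 = 0.004744 mol; V(KOH) at equivalence = 0.004744/0.1766 = 0.02686 L.
At equivalence all the acid is converted to CH3COO-; total volume = 0.03197 + 0.02686 = 0.05883 L, so [CH3COO-] = 0.004744/0.05883 = 0.08064 M.
Kb = Kw/Ka = 1.0e-14 / 1.8 x 10^-5 = 5.56e-10.
[OH^-] = sqrt(Kb x [CH3COO-]) = sqrt(5.56e-10 x 0.08064) = 6.69e-6 M.
pOH = 5.17, so pH = 14.00 - 5.17 = 8.83.

8.83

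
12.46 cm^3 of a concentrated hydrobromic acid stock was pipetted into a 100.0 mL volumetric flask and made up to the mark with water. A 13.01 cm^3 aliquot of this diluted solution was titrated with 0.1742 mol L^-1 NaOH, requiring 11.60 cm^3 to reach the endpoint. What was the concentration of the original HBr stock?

n(NaOH) = 0.1742 x 0.01160 = 0.002021 mol.
n(HBr) in the aliquot = 0.002021 mol.
[diluted HBr] = 0.002021 / 0.01301 = 0.1553 M.
Dilution factor = 100.0/12.46 = 8.026, so [stock] = 0.1553 x 8.026 = 1.25 M.

1.25 M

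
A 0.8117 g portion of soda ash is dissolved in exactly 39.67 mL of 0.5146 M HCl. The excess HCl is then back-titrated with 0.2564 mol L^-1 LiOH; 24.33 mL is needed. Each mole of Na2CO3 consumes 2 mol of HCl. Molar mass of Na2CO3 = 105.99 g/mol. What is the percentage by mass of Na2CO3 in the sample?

92.6%

Total n(HCl) added = 0.5146 x 0.03967 = 0.02041 mol.
n(LiOH) used = 0.2564 x 0.02433 = 0.006238 mol, which equals the excess n(HCl).
So n(HCl) consumed by the sample = 0.02041 - 0.006238 = 0.01418 mol.
n(Na2CO3) = 0.01418 / 2 = 0.007088 mol.
mass Na2CO3 = 0.007088 x 105.99 = 0.7513 g, so %Na2CO3 = 0.7513/0.8117 x 100 = 92.6%.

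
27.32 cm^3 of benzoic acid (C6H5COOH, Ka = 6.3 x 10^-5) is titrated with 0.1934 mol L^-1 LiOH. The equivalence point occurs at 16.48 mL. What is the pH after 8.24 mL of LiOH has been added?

4.20

8.24 mL is exactly half the equivalence volume (16.48/2), i.e. the half-equivalence point.
There, n(HA) = n(A^-), so pH = pKa = -log(6.3 x 10^-5) = 4.20.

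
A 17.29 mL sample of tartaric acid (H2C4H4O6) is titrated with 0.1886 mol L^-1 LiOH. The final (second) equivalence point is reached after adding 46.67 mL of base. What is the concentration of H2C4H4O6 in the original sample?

0.255 M

n(LiOH) = 0.1886 x 0.04667 = 0.008802 mol.
At the final (second) equivalence point, 2 mol OH^- react per mol H2C4H4O6, so n(H2C4H4O6) = 0.008802 / 2 = 0.004401 mol.
[H2C4H4O6] = 0.004401 / 0.01729 L = 0.255 M.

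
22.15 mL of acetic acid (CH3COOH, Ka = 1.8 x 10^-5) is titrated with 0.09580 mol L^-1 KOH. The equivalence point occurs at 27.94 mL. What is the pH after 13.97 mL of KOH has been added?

4.74

13.97 mL is exactly half the equivalence volume (27.94/2), i.e. the half-equivalence point.
There, n(HA) = n(A^-), so pH = pKa = -log(1.8 x 10^-5) = 4.74.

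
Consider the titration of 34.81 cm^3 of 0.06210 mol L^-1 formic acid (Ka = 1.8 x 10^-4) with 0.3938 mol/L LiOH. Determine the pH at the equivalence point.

n(HCOOH) = 0.06210 x 0.03481 = 0.002162 mol; V(LiOH) at equivalence = 0.002162/0.3938 = 0.005489 L.
At equivalence all the acid is converted to HCOO-; total volume = 0.03481 + 0.005489 = 0.04030 L, so [HCOO-] = 0.002162/0.04030 = 0.05364 M.
Kb = Kw/Ka = 1.0e-14 / 1.8 x 10^-4 = 5.56e-11.
[OH^-] = sqrt(Kb x [HCOO-]) = sqrt(5.56e-11 x 0.05364) = 1.73e-6 M.
pOH = 5.76, so pH = 14.00 - 5.76 = 8.24.

8.24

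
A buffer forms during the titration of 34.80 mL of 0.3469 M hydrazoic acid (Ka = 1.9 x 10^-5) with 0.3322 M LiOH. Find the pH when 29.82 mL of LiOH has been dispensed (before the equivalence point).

5.38

Initial n(HN3) = 0.3469 x 0.03480 = 0.01207 mol.
n(LiOH) added = 0.3322 x 0.02982 = 0.009906 mol, converting that many moles of HN3 to N3-.
Remaining n(HN3) = 0.002166 mol; n(N3-) = 0.009906 mol.
By Henderson-Hasselbalch, pH = pKa + log([A^-]/[HA]) = 4.72 + log(0.009906/0.002166) = 4.72 + (+0.66) = 5.38.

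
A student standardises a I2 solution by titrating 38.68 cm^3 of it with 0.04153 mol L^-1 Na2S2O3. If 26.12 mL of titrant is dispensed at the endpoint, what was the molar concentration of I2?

0.0140 M

n(Na2S2O3) = 0.04153 x 0.02612 = 0.001085 mol.
From the balanced equation, 2 mol Na2S2O3 reacts with 1 mol I2, so n(I2) = 0.001085 x 1/2 = 0.0005424 mol.
[I2] = 0.0005424 / 0.03868 L = 0.0140 M.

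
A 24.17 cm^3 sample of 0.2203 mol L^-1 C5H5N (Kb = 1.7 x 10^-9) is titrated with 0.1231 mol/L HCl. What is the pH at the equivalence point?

3.17

n(C5H5N) = 0.2203 x 0.02417 = 0.005325 mol; V(HCl) at equivalence = 0.005325/0.1231 = 0.04325 L.
At equivalence the base is fully converted to C5H5NH+; total volume = 0.06742 L, so [C5H5NH+] = 0.005325/0.06742 = 0.07897 M.
Ka(C5H5NH+) = Kw/Kb = 1.0e-14 / 1.7 x 10^-9 = 5.88e-6.
[H^+] = sqrt(Ka x [C5H5NH+]) = sqrt(5.88e-6 x 0.07897) = 0.000682 M.
pH = -log(0.000682) = 3.17.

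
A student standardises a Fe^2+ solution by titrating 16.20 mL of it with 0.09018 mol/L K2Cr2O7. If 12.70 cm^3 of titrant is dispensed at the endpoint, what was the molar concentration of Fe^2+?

n(K2Cr2O7) = 0.09018 x 0.01270 = 0.001145 mol.
From the balanced equation, 1 mol K2Cr2O7 reacts with 6 mol Fe^2+, so n(Fe^2+) = 0.001145 x 6/1 = 0.006872 mol.
[Fe^2+] = 0.006872 / 0.01620 L = 0.424 M.

0.424 M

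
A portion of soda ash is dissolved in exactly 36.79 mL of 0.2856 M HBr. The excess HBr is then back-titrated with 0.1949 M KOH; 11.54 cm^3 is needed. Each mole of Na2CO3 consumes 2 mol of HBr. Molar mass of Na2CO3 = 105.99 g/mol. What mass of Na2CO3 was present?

Total n(HBr) added = 0.2856 x 0.03679 = 0.01051 mol.
n(KOH) used = 0.1949 x 0.01154 = 0.002249 mol, which equals the excess n(HBr).
So n(HBr) consumed by the sample = 0.01051 - 0.002249 = 0.008258 mol.
n(Na2CO3) = 0.008258 / 2 = 0.004129 mol.
mass = 0.004129 mol x 105.99 g/mol = 0.438 g.

0.438 g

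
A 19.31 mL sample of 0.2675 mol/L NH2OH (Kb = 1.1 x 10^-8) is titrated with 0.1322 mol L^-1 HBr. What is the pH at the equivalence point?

3.55

n(NH2OH) = 0.2675 x 0.01931 = 0.005165 mol; V(HBr) at equivalence = 0.005165/0.1322 = 0.03907 L.
At equivalence the base is fully converted to NH3OH+; total volume = 0.05838 L, so [NH3OH+] = 0.005165/0.05838 = 0.08848 M.
Ka(NH3OH+) = Kw/Kb = 1.0e-14 / 1.1 x 10^-8 = 9.09e-7.
[H^+] = sqrt(Ka x [NH3OH+]) = sqrt(9.09e-7 x 0.08848) = 0.000284 M.
pH = -log(0.000284) = 3.55.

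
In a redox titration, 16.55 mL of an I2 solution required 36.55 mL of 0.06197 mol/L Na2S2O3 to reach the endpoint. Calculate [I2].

0.0684 M

n(Na2S2O3) = 0.06197 x 0.03655 = 0.002265 mol.
From the balanced equation, 2 mol Na2S2O3 reacts with 1 mol I2, so n(I2) = 0.002265 x 1/2 = 0.001133 mol.
[I2] = 0.001133 / 0.01655 L = 0.0684 M.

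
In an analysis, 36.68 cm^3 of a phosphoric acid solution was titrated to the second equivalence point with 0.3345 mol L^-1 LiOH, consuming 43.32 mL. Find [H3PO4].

n(LiOH) = 0.3345 x 0.04332 = 0.01449 mol.
At the second equivalence point, 2 mol OH^- react per mol H3PO4, so n(H3PO4) = 0.01449 / 2 = 0.007245 mol.
[H3PO4] = 0.007245 / 0.03668 L = 0.198 M.

0.198 M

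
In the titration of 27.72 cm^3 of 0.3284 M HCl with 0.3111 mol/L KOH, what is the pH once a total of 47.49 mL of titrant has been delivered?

n(acid) = 0.3284 x 0.02772 = 0.009103 mol; n(KOH) added = 0.3111 x 0.04749 = 0.01477 mol.
Base is in excess by 0.01477 - 0.009103 = 0.005671 mol in a total volume of 0.07521 L.
[OH^-] = 0.005671/0.07521 = 0.07540 M, so pOH = 1.12 and pH = 14.00 - 1.12 = 12.88.

12.88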